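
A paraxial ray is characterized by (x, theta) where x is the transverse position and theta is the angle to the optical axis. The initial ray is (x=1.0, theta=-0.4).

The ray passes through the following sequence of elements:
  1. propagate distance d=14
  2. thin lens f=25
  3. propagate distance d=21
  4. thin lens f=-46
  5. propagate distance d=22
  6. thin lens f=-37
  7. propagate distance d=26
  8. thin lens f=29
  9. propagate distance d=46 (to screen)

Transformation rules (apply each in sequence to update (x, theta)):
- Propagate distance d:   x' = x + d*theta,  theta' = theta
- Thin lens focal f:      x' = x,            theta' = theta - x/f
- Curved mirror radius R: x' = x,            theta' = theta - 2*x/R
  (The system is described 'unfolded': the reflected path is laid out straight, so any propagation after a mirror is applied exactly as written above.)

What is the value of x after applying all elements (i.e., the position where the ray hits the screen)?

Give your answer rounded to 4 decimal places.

Initial: x=1.0000 theta=-0.4000
After 1 (propagate distance d=14): x=-4.6000 theta=-0.4000
After 2 (thin lens f=25): x=-4.6000 theta=-0.2160
After 3 (propagate distance d=21): x=-9.1360 theta=-0.2160
After 4 (thin lens f=-46): x=-9.1360 theta=-1192/2875 (≈-0.4146)
After 5 (propagate distance d=22): x=-10498/575 (≈-18.2574) theta=-1192/2875 (≈-0.4146)
After 6 (thin lens f=-37): x=-10498/575 (≈-18.2574) theta=-96594/106375 (≈-0.9081)
After 7 (propagate distance d=26): x=-4453574/106375 (≈-41.8667) theta=-96594/106375 (≈-0.9081)
After 8 (thin lens f=29): x=-4453574/106375 (≈-41.8667) theta=1652348/3084875 (≈0.5356)
After 9 (propagate distance d=46 (to screen)): x=-53145638/3084875 (≈-17.2278) theta=1652348/3084875 (≈0.5356)
Rounded to 4 decimal places: x = -17.2278

Answer: -17.2278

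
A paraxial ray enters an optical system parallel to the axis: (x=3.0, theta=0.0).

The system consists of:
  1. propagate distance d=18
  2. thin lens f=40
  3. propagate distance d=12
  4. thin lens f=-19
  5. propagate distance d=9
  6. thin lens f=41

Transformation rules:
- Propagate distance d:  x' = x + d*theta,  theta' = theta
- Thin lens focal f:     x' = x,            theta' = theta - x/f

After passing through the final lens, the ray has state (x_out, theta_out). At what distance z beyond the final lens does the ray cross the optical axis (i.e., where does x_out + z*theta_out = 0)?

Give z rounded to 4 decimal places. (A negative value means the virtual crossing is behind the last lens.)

Answer: 103.0041

Derivation:
Initial: x=3.0000 theta=0.0000
After 1 (propagate distance d=18): x=3.0000 theta=0.0000
After 2 (thin lens f=40): x=3.0000 theta=-0.0750
After 3 (propagate distance d=12): x=2.1000 theta=-0.0750
After 4 (thin lens f=-19): x=2.1000 theta=27/760 (≈0.0355)
After 5 (propagate distance d=9): x=1839/760 (≈2.4197) theta=27/760 (≈0.0355)
After 6 (thin lens f=41): x=1839/760 (≈2.4197) theta=-183/7790 (≈-0.0235)
z_focus = -x_out/theta_out = -(1839/760)/(-183/7790) = 25133/244 ≈ 103.0041
Rounded to 4 decimal places: z = 103.0041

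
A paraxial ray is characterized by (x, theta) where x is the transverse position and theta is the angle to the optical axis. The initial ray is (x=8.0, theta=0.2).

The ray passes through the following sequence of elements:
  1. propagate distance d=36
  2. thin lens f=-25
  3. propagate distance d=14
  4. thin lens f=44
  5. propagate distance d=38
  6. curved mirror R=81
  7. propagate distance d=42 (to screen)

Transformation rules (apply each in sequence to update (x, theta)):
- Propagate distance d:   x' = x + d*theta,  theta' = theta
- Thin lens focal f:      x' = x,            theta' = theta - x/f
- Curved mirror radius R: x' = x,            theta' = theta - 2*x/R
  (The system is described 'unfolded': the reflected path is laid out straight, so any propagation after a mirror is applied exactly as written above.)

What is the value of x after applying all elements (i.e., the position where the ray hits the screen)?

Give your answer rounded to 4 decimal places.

Initial: x=8.0000 theta=0.2000
After 1 (propagate distance d=36): x=15.2000 theta=0.2000
After 2 (thin lens f=-25): x=15.2000 theta=0.8080
After 3 (propagate distance d=14): x=26.5120 theta=0.8080
After 4 (thin lens f=44): x=26.5120 theta=113/550 (≈0.2055)
After 5 (propagate distance d=38): x=47189/1375 (≈34.3193) theta=113/550 (≈0.2055)
After 6 (curved mirror R=81): x=47189/1375 (≈34.3193) theta=-142991/222750 (≈-0.6419)
After 7 (propagate distance d=42 (to screen)): x=273166/37125 (≈7.3580) theta=-142991/222750 (≈-0.6419)
Rounded to 4 decimal places: x = 7.3580

Answer: 7.3580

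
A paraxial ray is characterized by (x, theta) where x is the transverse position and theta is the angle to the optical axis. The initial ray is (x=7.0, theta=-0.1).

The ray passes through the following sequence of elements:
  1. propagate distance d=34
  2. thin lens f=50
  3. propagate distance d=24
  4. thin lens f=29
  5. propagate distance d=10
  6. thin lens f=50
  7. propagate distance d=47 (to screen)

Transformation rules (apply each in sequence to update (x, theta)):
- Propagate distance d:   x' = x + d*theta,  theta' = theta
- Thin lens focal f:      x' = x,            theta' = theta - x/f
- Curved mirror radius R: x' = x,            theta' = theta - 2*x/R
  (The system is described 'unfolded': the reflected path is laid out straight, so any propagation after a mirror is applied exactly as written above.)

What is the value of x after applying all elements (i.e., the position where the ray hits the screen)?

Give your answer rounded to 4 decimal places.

Answer: -7.3522

Derivation:
Initial: x=7.0000 theta=-0.1000
After 1 (propagate distance d=34): x=3.6000 theta=-0.1000
After 2 (thin lens f=50): x=3.6000 theta=-0.1720
After 3 (propagate distance d=24): x=-0.5280 theta=-0.1720
After 4 (thin lens f=29): x=-0.5280 theta=-223/1450 (≈-0.1538)
After 5 (propagate distance d=10): x=-7489/3625 (≈-2.0659) theta=-223/1450 (≈-0.1538)
After 6 (thin lens f=50): x=-7489/3625 (≈-2.0659) theta=-10193/90625 (≈-0.1125)
After 7 (propagate distance d=47 (to screen)): x=-666296/90625 (≈-7.3522) theta=-10193/90625 (≈-0.1125)
Rounded to 4 decimal places: x = -7.3522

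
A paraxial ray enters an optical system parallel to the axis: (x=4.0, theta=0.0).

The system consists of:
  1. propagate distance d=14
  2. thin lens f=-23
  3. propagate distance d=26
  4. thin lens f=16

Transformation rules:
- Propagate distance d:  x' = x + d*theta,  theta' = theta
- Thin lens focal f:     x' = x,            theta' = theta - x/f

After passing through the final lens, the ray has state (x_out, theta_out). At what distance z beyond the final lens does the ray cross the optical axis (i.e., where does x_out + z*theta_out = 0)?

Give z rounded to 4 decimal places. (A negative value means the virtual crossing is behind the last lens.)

Initial: x=4.0000 theta=0.0000
After 1 (propagate distance d=14): x=4.0000 theta=0.0000
After 2 (thin lens f=-23): x=4.0000 theta=4/23 (≈0.1739)
After 3 (propagate distance d=26): x=196/23 (≈8.5217) theta=4/23 (≈0.1739)
After 4 (thin lens f=16): x=196/23 (≈8.5217) theta=-33/92 (≈-0.3587)
z_focus = -x_out/theta_out = -(196/23)/(-33/92) = 784/33 ≈ 23.7576
Rounded to 4 decimal places: z = 23.7576

Answer: 23.7576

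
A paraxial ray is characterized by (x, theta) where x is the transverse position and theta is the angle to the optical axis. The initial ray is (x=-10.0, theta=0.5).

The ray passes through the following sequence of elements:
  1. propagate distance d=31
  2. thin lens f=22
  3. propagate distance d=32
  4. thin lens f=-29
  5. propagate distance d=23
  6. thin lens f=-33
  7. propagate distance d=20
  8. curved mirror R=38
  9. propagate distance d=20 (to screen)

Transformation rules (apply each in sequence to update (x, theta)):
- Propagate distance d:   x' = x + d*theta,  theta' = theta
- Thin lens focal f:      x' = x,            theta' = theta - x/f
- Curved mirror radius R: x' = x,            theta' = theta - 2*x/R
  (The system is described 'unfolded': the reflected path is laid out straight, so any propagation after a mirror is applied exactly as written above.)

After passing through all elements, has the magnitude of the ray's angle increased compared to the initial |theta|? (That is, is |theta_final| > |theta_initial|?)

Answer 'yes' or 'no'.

Initial: x=-10.0000 theta=0.5000
After 1 (propagate distance d=31): x=5.5000 theta=0.5000
After 2 (thin lens f=22): x=5.5000 theta=0.2500
After 3 (propagate distance d=32): x=13.5000 theta=0.2500
After 4 (thin lens f=-29): x=13.5000 theta=83/116 (≈0.7155)
After 5 (propagate distance d=23): x=3475/116 (≈29.9569) theta=83/116 (≈0.7155)
After 6 (thin lens f=-33): x=3475/116 (≈29.9569) theta=3107/1914 (≈1.6233)
After 7 (propagate distance d=20): x=238955/3828 (≈62.4229) theta=3107/1914 (≈1.6233)
After 8 (curved mirror R=38): x=238955/3828 (≈62.4229) theta=-120889/72732 (≈-1.6621)
After 9 (propagate distance d=20 (to screen)): x=24395/836 (≈29.1806) theta=-120889/72732 (≈-1.6621)
|theta_initial|=0.5000 |theta_final|=120889/72732 (≈1.6621) -> increased

Answer: yes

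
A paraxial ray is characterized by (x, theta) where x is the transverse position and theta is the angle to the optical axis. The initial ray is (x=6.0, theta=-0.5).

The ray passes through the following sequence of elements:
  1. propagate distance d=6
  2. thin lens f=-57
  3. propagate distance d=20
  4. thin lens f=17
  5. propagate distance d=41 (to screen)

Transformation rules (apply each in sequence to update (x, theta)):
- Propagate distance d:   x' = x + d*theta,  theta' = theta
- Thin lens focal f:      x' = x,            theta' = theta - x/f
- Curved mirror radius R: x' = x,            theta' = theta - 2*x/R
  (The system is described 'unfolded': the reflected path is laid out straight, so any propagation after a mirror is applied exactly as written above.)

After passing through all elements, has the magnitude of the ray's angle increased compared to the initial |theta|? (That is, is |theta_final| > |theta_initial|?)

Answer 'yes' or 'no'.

Initial: x=6.0000 theta=-0.5000
After 1 (propagate distance d=6): x=3.0000 theta=-0.5000
After 2 (thin lens f=-57): x=3.0000 theta=-17/38 (≈-0.4474)
After 3 (propagate distance d=20): x=-113/19 (≈-5.9474) theta=-17/38 (≈-0.4474)
After 4 (thin lens f=17): x=-113/19 (≈-5.9474) theta=-63/646 (≈-0.0975)
After 5 (propagate distance d=41 (to screen)): x=-6425/646 (≈-9.9458) theta=-63/646 (≈-0.0975)
|theta_initial|=0.5000 |theta_final|=63/646 (≈0.0975) -> not increased

Answer: no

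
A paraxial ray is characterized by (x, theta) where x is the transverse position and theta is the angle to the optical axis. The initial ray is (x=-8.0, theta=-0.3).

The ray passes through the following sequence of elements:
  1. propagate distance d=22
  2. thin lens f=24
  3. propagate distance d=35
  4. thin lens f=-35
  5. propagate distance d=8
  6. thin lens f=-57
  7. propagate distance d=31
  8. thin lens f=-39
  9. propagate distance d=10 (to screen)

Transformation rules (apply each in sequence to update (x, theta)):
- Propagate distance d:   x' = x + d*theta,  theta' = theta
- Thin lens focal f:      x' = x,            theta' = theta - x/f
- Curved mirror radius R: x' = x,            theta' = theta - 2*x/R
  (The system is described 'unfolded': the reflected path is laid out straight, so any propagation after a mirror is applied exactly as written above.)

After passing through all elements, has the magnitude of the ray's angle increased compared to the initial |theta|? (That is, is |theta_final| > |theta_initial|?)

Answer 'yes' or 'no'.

Initial: x=-8.0000 theta=-0.3000
After 1 (propagate distance d=22): x=-14.6000 theta=-0.3000
After 2 (thin lens f=24): x=-14.6000 theta=37/120 (≈0.3083)
After 3 (propagate distance d=35): x=-457/120 (≈-3.8083) theta=37/120 (≈0.3083)
After 4 (thin lens f=-35): x=-457/120 (≈-3.8083) theta=419/2100 (≈0.1995)
After 5 (propagate distance d=8): x=-3097/1400 (≈-2.2121) theta=419/2100 (≈0.1995)
After 6 (thin lens f=-57): x=-3097/1400 (≈-2.2121) theta=9/56 (≈0.1607)
After 7 (propagate distance d=31): x=2.7700 theta=9/56 (≈0.1607)
After 8 (thin lens f=-39): x=2.7700 theta=12653/54600 (≈0.2317)
After 9 (propagate distance d=10 (to screen)): x=69443/13650 (≈5.0874) theta=12653/54600 (≈0.2317)
|theta_initial|=0.3000 |theta_final|=12653/54600 (≈0.2317) -> not increased

Answer: no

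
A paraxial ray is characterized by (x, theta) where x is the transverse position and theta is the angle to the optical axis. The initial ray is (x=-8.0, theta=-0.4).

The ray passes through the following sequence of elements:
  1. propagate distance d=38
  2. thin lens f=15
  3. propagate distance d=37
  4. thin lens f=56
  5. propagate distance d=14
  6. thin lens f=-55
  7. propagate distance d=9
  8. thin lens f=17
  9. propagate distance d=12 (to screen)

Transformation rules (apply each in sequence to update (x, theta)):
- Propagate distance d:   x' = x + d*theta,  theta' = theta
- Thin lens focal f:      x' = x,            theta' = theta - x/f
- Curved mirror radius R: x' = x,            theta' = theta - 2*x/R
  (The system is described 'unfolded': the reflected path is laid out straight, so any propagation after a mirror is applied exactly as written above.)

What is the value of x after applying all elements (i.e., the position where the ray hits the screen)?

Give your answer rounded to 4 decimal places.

Answer: 28.8446

Derivation:
Initial: x=-8.0000 theta=-0.4000
After 1 (propagate distance d=38): x=-23.2000 theta=-0.4000
After 2 (thin lens f=15): x=-23.2000 theta=86/75 (≈1.1467)
After 3 (propagate distance d=37): x=1442/75 (≈19.2267) theta=86/75 (≈1.1467)
After 4 (thin lens f=56): x=1442/75 (≈19.2267) theta=241/300 (≈0.8033)
After 5 (propagate distance d=14): x=4571/150 (≈30.4733) theta=241/300 (≈0.8033)
After 6 (thin lens f=-55): x=4571/150 (≈30.4733) theta=22397/16500 (≈1.3574)
After 7 (propagate distance d=9): x=704383/16500 (≈42.6899) theta=22397/16500 (≈1.3574)
After 8 (thin lens f=17): x=704383/16500 (≈42.6899) theta=-53939/46750 (≈-1.1538)
After 9 (propagate distance d=12 (to screen)): x=8090903/280500 (≈28.8446) theta=-53939/46750 (≈-1.1538)
Rounded to 4 decimal places: x = 28.8446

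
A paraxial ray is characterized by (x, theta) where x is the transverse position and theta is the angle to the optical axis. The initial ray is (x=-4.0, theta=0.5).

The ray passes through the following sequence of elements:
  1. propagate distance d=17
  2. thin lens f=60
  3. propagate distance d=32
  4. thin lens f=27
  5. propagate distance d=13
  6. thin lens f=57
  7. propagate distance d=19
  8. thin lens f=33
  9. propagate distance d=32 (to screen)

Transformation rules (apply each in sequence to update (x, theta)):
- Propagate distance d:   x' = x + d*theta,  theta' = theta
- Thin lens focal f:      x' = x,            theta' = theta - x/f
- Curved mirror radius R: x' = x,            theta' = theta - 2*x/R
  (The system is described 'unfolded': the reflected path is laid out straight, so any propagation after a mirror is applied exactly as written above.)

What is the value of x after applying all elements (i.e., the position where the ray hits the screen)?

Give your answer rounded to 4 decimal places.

Initial: x=-4.0000 theta=0.5000
After 1 (propagate distance d=17): x=4.5000 theta=0.5000
After 2 (thin lens f=60): x=4.5000 theta=0.4250
After 3 (propagate distance d=32): x=18.1000 theta=0.4250
After 4 (thin lens f=27): x=18.1000 theta=-53/216 (≈-0.2454)
After 5 (propagate distance d=13): x=16103/1080 (≈14.9102) theta=-53/216 (≈-0.2454)
After 6 (thin lens f=57): x=16103/1080 (≈14.9102) theta=-3901/7695 (≈-0.5070)
After 7 (propagate distance d=19): x=17101/3240 (≈5.2781) theta=-3901/7695 (≈-0.5070)
After 8 (thin lens f=33): x=17101/3240 (≈5.2781) theta=-1354783/2031480 (≈-0.6669)
After 9 (propagate distance d=32 (to screen)): x=-32630729/2031480 (≈-16.0625) theta=-1354783/2031480 (≈-0.6669)
Rounded to 4 decimal places: x = -16.0625

Answer: -16.0625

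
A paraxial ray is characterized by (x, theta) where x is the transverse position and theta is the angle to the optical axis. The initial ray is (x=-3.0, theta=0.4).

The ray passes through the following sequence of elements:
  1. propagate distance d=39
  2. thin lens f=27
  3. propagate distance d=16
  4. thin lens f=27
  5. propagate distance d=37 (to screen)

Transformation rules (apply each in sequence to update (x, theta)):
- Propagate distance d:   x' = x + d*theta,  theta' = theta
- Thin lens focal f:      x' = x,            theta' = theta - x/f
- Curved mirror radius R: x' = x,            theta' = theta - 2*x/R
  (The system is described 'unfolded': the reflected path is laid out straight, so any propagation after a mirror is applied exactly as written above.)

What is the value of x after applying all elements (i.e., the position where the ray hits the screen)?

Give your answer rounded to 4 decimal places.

Answer: -6.7383

Derivation:
Initial: x=-3.0000 theta=0.4000
After 1 (propagate distance d=39): x=12.6000 theta=0.4000
After 2 (thin lens f=27): x=12.6000 theta=-1/15 (≈-0.0667)
After 3 (propagate distance d=16): x=173/15 (≈11.5333) theta=-1/15 (≈-0.0667)
After 4 (thin lens f=27): x=173/15 (≈11.5333) theta=-40/81 (≈-0.4938)
After 5 (propagate distance d=37 (to screen)): x=-2729/405 (≈-6.7383) theta=-40/81 (≈-0.4938)
Rounded to 4 decimal places: x = -6.7383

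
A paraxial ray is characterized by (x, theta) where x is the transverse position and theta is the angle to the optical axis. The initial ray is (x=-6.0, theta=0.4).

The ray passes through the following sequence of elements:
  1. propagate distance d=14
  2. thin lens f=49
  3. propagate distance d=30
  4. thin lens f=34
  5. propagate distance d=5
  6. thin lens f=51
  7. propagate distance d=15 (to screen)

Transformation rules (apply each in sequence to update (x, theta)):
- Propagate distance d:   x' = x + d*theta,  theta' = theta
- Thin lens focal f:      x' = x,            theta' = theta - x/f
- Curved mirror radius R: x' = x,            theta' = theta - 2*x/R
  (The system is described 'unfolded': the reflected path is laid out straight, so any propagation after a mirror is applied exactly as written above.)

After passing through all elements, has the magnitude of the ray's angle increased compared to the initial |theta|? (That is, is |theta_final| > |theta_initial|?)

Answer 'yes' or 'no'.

Answer: no

Derivation:
Initial: x=-6.0000 theta=0.4000
After 1 (propagate distance d=14): x=-0.4000 theta=0.4000
After 2 (thin lens f=49): x=-0.4000 theta=20/49 (≈0.4082)
After 3 (propagate distance d=30): x=2902/245 (≈11.8449) theta=20/49 (≈0.4082)
After 4 (thin lens f=34): x=2902/245 (≈11.8449) theta=249/4165 (≈0.0598)
After 5 (propagate distance d=5): x=50579/4165 (≈12.1438) theta=249/4165 (≈0.0598)
After 6 (thin lens f=51): x=50579/4165 (≈12.1438) theta=-7576/42483 (≈-0.1783)
After 7 (propagate distance d=15 (to screen)): x=670443/70805 (≈9.4689) theta=-7576/42483 (≈-0.1783)
|theta_initial|=0.4000 |theta_final|=7576/42483 (≈0.1783) -> not increased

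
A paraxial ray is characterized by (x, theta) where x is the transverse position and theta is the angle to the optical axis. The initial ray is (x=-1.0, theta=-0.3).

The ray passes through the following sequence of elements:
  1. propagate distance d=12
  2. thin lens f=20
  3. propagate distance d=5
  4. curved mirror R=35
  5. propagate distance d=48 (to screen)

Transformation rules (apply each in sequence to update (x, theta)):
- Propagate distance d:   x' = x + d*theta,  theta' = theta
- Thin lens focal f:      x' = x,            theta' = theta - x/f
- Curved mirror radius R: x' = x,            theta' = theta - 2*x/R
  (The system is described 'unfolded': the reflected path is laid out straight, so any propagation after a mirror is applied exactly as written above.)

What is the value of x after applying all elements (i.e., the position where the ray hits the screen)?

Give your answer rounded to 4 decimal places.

Answer: 5.2671

Derivation:
Initial: x=-1.0000 theta=-0.3000
After 1 (propagate distance d=12): x=-4.6000 theta=-0.3000
After 2 (thin lens f=20): x=-4.6000 theta=-0.0700
After 3 (propagate distance d=5): x=-4.9500 theta=-0.0700
After 4 (curved mirror R=35): x=-4.9500 theta=149/700 (≈0.2129)
After 5 (propagate distance d=48 (to screen)): x=3687/700 (≈5.2671) theta=149/700 (≈0.2129)
Rounded to 4 decimal places: x = 5.2671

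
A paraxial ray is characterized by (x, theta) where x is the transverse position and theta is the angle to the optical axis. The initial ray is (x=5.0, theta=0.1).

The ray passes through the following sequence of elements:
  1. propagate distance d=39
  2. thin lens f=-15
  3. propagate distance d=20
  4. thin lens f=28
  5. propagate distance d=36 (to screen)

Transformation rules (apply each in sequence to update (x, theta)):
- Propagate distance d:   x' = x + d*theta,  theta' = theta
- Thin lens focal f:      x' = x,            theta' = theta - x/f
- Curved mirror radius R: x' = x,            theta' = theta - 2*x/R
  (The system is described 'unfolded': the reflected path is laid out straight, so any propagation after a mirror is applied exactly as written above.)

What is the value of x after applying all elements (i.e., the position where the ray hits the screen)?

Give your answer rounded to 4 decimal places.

Initial: x=5.0000 theta=0.1000
After 1 (propagate distance d=39): x=8.9000 theta=0.1000
After 2 (thin lens f=-15): x=8.9000 theta=52/75 (≈0.6933)
After 3 (propagate distance d=20): x=683/30 (≈22.7667) theta=52/75 (≈0.6933)
After 4 (thin lens f=28): x=683/30 (≈22.7667) theta=-503/4200 (≈-0.1198)
After 5 (propagate distance d=36 (to screen)): x=9689/525 (≈18.4552) theta=-503/4200 (≈-0.1198)
Rounded to 4 decimal places: x = 18.4552

Answer: 18.4552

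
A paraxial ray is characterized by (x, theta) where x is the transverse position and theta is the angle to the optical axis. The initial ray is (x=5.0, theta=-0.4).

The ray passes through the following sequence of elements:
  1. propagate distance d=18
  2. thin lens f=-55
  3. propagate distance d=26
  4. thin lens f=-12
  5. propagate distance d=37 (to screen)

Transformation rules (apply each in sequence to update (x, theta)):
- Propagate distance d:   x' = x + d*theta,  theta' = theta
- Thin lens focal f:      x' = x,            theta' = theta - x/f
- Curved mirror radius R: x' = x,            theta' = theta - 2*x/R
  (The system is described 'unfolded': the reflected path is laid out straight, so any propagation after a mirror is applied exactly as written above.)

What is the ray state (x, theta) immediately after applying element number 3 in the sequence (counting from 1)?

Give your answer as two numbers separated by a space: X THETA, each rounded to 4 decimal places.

Initial: x=5.0000 theta=-0.4000
After 1 (propagate distance d=18): x=-2.2000 theta=-0.4000
After 2 (thin lens f=-55): x=-2.2000 theta=-0.4400
After 3 (propagate distance d=26): x=-13.6400 theta=-0.4400
Rounded to 4 decimal places: x = -13.6400, theta = -0.4400

Answer: -13.6400 -0.4400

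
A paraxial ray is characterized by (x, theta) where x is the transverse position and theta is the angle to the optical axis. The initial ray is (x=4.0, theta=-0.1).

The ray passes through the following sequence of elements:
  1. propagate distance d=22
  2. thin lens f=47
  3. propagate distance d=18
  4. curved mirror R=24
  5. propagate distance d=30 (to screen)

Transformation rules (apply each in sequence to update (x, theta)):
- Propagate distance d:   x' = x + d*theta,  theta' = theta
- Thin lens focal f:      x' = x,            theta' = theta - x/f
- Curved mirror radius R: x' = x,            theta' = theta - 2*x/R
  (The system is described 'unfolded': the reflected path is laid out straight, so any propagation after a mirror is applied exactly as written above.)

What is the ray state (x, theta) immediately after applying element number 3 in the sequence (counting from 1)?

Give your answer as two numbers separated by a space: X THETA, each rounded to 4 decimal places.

Initial: x=4.0000 theta=-0.1000
After 1 (propagate distance d=22): x=1.8000 theta=-0.1000
After 2 (thin lens f=47): x=1.8000 theta=-13/94 (≈-0.1383)
After 3 (propagate distance d=18): x=-162/235 (≈-0.6894) theta=-13/94 (≈-0.1383)
Rounded to 4 decimal places: x = -0.6894, theta = -0.1383

Answer: -0.6894 -0.1383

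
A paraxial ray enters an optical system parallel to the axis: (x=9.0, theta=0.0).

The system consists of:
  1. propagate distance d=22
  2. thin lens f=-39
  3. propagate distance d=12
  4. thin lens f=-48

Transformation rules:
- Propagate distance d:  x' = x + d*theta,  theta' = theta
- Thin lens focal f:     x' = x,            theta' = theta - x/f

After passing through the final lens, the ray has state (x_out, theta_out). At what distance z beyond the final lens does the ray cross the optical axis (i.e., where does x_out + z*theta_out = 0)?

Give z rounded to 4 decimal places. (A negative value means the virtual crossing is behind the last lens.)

Answer: -24.7273

Derivation:
Initial: x=9.0000 theta=0.0000
After 1 (propagate distance d=22): x=9.0000 theta=0.0000
After 2 (thin lens f=-39): x=9.0000 theta=3/13 (≈0.2308)
After 3 (propagate distance d=12): x=153/13 (≈11.7692) theta=3/13 (≈0.2308)
After 4 (thin lens f=-48): x=153/13 (≈11.7692) theta=99/208 (≈0.4760)
z_focus = -x_out/theta_out = -(153/13)/(99/208) = -272/11 ≈ -24.7273
Rounded to 4 decimal places: z = -24.7273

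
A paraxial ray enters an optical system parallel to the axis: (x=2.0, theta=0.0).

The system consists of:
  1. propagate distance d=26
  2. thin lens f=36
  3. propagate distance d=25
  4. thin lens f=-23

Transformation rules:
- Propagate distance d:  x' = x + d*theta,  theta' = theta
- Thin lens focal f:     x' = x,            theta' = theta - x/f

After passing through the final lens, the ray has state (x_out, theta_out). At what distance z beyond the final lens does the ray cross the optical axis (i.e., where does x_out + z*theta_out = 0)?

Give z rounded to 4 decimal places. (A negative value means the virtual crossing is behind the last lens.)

Initial: x=2.0000 theta=0.0000
After 1 (propagate distance d=26): x=2.0000 theta=0.0000
After 2 (thin lens f=36): x=2.0000 theta=-1/18 (≈-0.0556)
After 3 (propagate distance d=25): x=11/18 (≈0.6111) theta=-1/18 (≈-0.0556)
After 4 (thin lens f=-23): x=11/18 (≈0.6111) theta=-2/69 (≈-0.0290)
z_focus = -x_out/theta_out = -(11/18)/(-2/69) = 253/12 ≈ 21.0833
Rounded to 4 decimal places: z = 21.0833

Answer: 21.0833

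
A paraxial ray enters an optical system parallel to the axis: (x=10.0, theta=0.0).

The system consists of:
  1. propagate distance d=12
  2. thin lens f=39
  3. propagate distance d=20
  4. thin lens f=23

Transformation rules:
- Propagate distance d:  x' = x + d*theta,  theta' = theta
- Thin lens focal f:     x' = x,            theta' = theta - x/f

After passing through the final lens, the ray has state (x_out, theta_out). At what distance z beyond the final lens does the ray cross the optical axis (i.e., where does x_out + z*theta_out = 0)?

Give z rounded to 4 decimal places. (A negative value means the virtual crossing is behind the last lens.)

Answer: 10.4048

Derivation:
Initial: x=10.0000 theta=0.0000
After 1 (propagate distance d=12): x=10.0000 theta=0.0000
After 2 (thin lens f=39): x=10.0000 theta=-10/39 (≈-0.2564)
After 3 (propagate distance d=20): x=190/39 (≈4.8718) theta=-10/39 (≈-0.2564)
After 4 (thin lens f=23): x=190/39 (≈4.8718) theta=-140/299 (≈-0.4682)
z_focus = -x_out/theta_out = -(190/39)/(-140/299) = 437/42 ≈ 10.4048
Rounded to 4 decimal places: z = 10.4048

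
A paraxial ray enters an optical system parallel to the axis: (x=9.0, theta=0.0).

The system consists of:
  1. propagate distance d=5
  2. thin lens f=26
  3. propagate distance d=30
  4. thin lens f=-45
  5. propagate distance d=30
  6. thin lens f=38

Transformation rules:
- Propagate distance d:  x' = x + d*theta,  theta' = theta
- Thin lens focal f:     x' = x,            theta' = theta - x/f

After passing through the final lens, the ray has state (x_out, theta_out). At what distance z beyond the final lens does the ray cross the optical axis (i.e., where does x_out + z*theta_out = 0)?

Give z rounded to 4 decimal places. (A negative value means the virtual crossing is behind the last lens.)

Initial: x=9.0000 theta=0.0000
After 1 (propagate distance d=5): x=9.0000 theta=0.0000
After 2 (thin lens f=26): x=9.0000 theta=-9/26 (≈-0.3462)
After 3 (propagate distance d=30): x=-18/13 (≈-1.3846) theta=-9/26 (≈-0.3462)
After 4 (thin lens f=-45): x=-18/13 (≈-1.3846) theta=-49/130 (≈-0.3769)
After 5 (propagate distance d=30): x=-165/13 (≈-12.6923) theta=-49/130 (≈-0.3769)
After 6 (thin lens f=38): x=-165/13 (≈-12.6923) theta=-53/1235 (≈-0.0429)
z_focus = -x_out/theta_out = -(-165/13)/(-53/1235) = -15675/53 ≈ -295.7547
Rounded to 4 decimal places: z = -295.7547

Answer: -295.7547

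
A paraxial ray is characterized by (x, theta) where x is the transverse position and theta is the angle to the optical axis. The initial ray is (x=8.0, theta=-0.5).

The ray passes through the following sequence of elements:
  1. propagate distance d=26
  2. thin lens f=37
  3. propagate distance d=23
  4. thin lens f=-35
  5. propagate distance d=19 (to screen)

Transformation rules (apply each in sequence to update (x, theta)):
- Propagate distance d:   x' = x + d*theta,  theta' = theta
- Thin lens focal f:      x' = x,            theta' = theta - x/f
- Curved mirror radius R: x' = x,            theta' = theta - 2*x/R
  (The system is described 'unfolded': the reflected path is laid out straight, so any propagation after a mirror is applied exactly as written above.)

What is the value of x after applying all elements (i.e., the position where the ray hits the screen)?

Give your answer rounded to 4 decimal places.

Answer: -27.5942

Derivation:
Initial: x=8.0000 theta=-0.5000
After 1 (propagate distance d=26): x=-5.0000 theta=-0.5000
After 2 (thin lens f=37): x=-5.0000 theta=-27/74 (≈-0.3649)
After 3 (propagate distance d=23): x=-991/74 (≈-13.3919) theta=-27/74 (≈-0.3649)
After 4 (thin lens f=-35): x=-991/74 (≈-13.3919) theta=-968/1295 (≈-0.7475)
After 5 (propagate distance d=19 (to screen)): x=-71469/2590 (≈-27.5942) theta=-968/1295 (≈-0.7475)
Rounded to 4 decimal places: x = -27.5942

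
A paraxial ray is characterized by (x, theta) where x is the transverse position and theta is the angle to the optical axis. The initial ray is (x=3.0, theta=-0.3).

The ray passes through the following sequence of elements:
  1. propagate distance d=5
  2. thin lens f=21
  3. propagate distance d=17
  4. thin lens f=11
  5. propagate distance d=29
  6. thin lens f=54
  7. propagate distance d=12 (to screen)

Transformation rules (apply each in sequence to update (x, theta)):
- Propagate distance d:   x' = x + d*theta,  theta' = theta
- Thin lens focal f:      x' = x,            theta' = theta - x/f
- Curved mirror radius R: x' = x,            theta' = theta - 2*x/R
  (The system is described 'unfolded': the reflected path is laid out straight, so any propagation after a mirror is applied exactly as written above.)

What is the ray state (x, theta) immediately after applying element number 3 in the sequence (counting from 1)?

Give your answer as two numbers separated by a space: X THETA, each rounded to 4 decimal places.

Answer: -4.8143 -0.3714

Derivation:
Initial: x=3.0000 theta=-0.3000
After 1 (propagate distance d=5): x=1.5000 theta=-0.3000
After 2 (thin lens f=21): x=1.5000 theta=-13/35 (≈-0.3714)
After 3 (propagate distance d=17): x=-337/70 (≈-4.8143) theta=-13/35 (≈-0.3714)
Rounded to 4 decimal places: x = -4.8143, theta = -0.3714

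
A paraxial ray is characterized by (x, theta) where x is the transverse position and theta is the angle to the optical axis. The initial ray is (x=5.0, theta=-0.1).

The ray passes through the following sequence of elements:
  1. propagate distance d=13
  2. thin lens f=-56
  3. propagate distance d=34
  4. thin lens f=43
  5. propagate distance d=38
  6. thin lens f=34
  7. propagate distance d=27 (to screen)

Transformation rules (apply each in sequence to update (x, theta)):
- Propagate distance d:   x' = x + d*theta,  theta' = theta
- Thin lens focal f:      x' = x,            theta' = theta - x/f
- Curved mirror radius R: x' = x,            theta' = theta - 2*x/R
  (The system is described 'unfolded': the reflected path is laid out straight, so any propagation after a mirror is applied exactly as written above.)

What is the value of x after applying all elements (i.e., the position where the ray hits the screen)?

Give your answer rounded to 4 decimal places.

Answer: -2.7195

Derivation:
Initial: x=5.0000 theta=-0.1000
After 1 (propagate distance d=13): x=3.7000 theta=-0.1000
After 2 (thin lens f=-56): x=3.7000 theta=-19/560 (≈-0.0339)
After 3 (propagate distance d=34): x=713/280 (≈2.5464) theta=-19/560 (≈-0.0339)
After 4 (thin lens f=43): x=713/280 (≈2.5464) theta=-2243/24080 (≈-0.0931)
After 5 (propagate distance d=38): x=-5979/6020 (≈-0.9932) theta=-2243/24080 (≈-0.0931)
After 6 (thin lens f=34): x=-5979/6020 (≈-0.9932) theta=-3739/58480 (≈-0.0639)
After 7 (propagate distance d=27 (to screen)): x=-1113243/409360 (≈-2.7195) theta=-3739/58480 (≈-0.0639)
Rounded to 4 decimal places: x = -2.7195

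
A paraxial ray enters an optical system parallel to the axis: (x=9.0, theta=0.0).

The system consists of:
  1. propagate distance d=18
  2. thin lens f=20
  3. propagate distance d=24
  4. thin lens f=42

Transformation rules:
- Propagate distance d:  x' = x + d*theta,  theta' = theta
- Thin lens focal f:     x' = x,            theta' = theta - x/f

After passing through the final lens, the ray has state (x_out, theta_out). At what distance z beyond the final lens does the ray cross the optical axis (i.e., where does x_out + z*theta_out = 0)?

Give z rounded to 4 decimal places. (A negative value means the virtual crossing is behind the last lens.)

Initial: x=9.0000 theta=0.0000
After 1 (propagate distance d=18): x=9.0000 theta=0.0000
After 2 (thin lens f=20): x=9.0000 theta=-0.4500
After 3 (propagate distance d=24): x=-1.8000 theta=-0.4500
After 4 (thin lens f=42): x=-1.8000 theta=-57/140 (≈-0.4071)
z_focus = -x_out/theta_out = -(-1.8000)/(-57/140) = -84/19 ≈ -4.4211
Rounded to 4 decimal places: z = -4.4211

Answer: -4.4211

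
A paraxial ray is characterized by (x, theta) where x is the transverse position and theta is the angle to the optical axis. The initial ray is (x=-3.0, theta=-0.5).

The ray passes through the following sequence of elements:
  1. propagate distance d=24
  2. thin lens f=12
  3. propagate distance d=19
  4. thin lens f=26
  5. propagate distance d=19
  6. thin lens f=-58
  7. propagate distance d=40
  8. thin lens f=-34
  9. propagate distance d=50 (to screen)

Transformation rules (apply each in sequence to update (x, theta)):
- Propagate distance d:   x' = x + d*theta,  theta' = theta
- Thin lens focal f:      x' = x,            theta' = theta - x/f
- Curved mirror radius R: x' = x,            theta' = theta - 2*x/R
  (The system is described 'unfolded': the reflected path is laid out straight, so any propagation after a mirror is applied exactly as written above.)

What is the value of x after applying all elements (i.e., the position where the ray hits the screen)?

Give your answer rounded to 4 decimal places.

Answer: 186.6639

Derivation:
Initial: x=-3.0000 theta=-0.5000
After 1 (propagate distance d=24): x=-15.0000 theta=-0.5000
After 2 (thin lens f=12): x=-15.0000 theta=0.7500
After 3 (propagate distance d=19): x=-0.7500 theta=0.7500
After 4 (thin lens f=26): x=-0.7500 theta=81/104 (≈0.7788)
After 5 (propagate distance d=19): x=1461/104 (≈14.0481) theta=81/104 (≈0.7788)
After 6 (thin lens f=-58): x=1461/104 (≈14.0481) theta=6159/6032 (≈1.0211)
After 7 (propagate distance d=40): x=165549/3016 (≈54.8903) theta=6159/6032 (≈1.0211)
After 8 (thin lens f=-34): x=165549/3016 (≈54.8903) theta=67563/25636 (≈2.6355)
After 9 (propagate distance d=50 (to screen)): x=9570633/51272 (≈186.6639) theta=67563/25636 (≈2.6355)
Rounded to 4 decimal places: x = 186.6639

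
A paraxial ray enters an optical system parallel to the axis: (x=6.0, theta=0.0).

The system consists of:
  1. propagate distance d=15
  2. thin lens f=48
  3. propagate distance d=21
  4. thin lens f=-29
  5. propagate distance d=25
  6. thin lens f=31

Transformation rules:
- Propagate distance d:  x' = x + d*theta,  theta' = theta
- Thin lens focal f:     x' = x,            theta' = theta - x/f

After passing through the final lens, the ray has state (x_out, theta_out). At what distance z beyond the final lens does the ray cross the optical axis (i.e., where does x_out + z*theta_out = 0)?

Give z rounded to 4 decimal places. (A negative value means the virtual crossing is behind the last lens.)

Answer: 28.5824

Derivation:
Initial: x=6.0000 theta=0.0000
After 1 (propagate distance d=15): x=6.0000 theta=0.0000
After 2 (thin lens f=48): x=6.0000 theta=-0.1250
After 3 (propagate distance d=21): x=3.3750 theta=-0.1250
After 4 (thin lens f=-29): x=3.3750 theta=-1/116 (≈-0.0086)
After 5 (propagate distance d=25): x=733/232 (≈3.1595) theta=-1/116 (≈-0.0086)
After 6 (thin lens f=31): x=733/232 (≈3.1595) theta=-795/7192 (≈-0.1105)
z_focus = -x_out/theta_out = -(733/232)/(-795/7192) = 22723/795 ≈ 28.5824
Rounded to 4 decimal places: z = 28.5824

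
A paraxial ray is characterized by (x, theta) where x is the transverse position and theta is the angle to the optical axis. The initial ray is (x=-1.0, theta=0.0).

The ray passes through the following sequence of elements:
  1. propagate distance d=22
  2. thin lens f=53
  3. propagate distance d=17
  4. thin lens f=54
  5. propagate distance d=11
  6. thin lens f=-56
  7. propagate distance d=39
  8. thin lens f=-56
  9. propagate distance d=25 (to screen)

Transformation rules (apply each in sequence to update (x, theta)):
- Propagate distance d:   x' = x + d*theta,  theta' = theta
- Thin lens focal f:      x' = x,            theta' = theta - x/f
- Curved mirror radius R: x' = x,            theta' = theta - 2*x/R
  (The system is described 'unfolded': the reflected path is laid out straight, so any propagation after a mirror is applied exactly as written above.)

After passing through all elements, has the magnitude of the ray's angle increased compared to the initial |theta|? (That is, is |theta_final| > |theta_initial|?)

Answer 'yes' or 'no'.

Initial: x=-1.0000 theta=0.0000
After 1 (propagate distance d=22): x=-1.0000 theta=0.0000
After 2 (thin lens f=53): x=-1.0000 theta=1/53 (≈0.0189)
After 3 (propagate distance d=17): x=-36/53 (≈-0.6792) theta=1/53 (≈0.0189)
After 4 (thin lens f=54): x=-36/53 (≈-0.6792) theta=5/159 (≈0.0314)
After 5 (propagate distance d=11): x=-1/3 (≈-0.3333) theta=5/159 (≈0.0314)
After 6 (thin lens f=-56): x=-1/3 (≈-0.3333) theta=227/8904 (≈0.0255)
After 7 (propagate distance d=39): x=5885/8904 (≈0.6609) theta=227/8904 (≈0.0255)
After 8 (thin lens f=-56): x=5885/8904 (≈0.6609) theta=6199/166208 (≈0.0373)
After 9 (propagate distance d=25 (to screen)): x=794485/498624 (≈1.5934) theta=6199/166208 (≈0.0373)
|theta_initial|=0.0000 |theta_final|=6199/166208 (≈0.0373) -> increased

Answer: yes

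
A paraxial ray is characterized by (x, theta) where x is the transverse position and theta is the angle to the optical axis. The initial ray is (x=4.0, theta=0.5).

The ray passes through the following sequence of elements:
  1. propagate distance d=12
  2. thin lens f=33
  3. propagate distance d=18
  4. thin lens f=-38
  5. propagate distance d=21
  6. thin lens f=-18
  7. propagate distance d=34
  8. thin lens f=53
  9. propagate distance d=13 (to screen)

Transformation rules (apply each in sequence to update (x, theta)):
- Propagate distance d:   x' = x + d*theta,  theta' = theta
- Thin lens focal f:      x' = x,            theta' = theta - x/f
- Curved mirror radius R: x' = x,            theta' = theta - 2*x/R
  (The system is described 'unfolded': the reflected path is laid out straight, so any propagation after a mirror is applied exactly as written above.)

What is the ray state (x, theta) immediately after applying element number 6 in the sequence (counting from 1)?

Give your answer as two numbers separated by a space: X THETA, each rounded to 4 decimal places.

Initial: x=4.0000 theta=0.5000
After 1 (propagate distance d=12): x=10.0000 theta=0.5000
After 2 (thin lens f=33): x=10.0000 theta=13/66 (≈0.1970)
After 3 (propagate distance d=18): x=149/11 (≈13.5455) theta=13/66 (≈0.1970)
After 4 (thin lens f=-38): x=149/11 (≈13.5455) theta=347/627 (≈0.5534)
After 5 (propagate distance d=21): x=5260/209 (≈25.1675) theta=347/627 (≈0.5534)
After 6 (thin lens f=-18): x=5260/209 (≈25.1675) theta=3671/1881 (≈1.9516)
Rounded to 4 decimal places: x = 25.1675, theta = 1.9516

Answer: 25.1675 1.9516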